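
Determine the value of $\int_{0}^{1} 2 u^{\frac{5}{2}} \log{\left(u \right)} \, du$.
$- \frac{8}{49}$

Begin with the known integral
$$J(a) = \int_{0}^{1} 2 u^{a} \, du = \frac{2}{a + 1}.$$

Differentiating under the integral sign brings down a factor of $\ln u$:
$$\frac{dJ}{da} = \int_{0}^{1} 2 u^{a} \log{\left(u \right)} \, du = - \frac{2}{\left(a + 1\right)^{2}}.$$

The integral on the left is $I$, so $I = - \frac{2}{\left(a + 1\right)^{2}}$.

Setting $a = \frac{5}{2}$:
$$I = - \frac{8}{49}.$$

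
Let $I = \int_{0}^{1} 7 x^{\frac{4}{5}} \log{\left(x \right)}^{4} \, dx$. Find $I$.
$\frac{175000}{19683}$

Start from the elementary integral
$$J(a) = \int_{0}^{1} 7 x^{a} \, dx = \frac{7}{a + 1}.$$

Differentiating under the integral sign brings down a factor of $\ln x$:
$$\frac{dJ}{da} = \int_{0}^{1} 7 x^{a} \log{\left(x \right)} \, dx = - \frac{7}{\left(a + 1\right)^{2}}.$$

Repeating $4$ times in total — each differentiation brings down another $\ln x$ — gives
$$\frac{d^{4}J}{da^{4}} = \int_{0}^{1} 7 x^{a} \log{\left(x \right)}^{4} \, dx = \frac{168}{\left(a + 1\right)^{5}},$$
and the integrand here is exactly the target integrand, so $I = \frac{168}{\left(a + 1\right)^{5}}$.

Setting $a = \frac{4}{5}$:
$$I = \frac{175000}{19683}.$$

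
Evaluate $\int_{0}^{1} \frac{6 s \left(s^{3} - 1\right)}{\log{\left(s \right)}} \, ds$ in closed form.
$\log{\left(\frac{15625}{64} \right)}$

Consider the one-parameter family: let $I(a) = \int_{0}^{1} \frac{6 \left(- s + s^{a}\right)}{\log{\left(s \right)}} \, ds$.

Since $\dfrac{\partial}{\partial a}\,s^{a} = s^{a} \ln s$, the $\ln s$ in the denominator cancels and
$$\frac{dI}{da} = \int_{0}^{1} 6 s^{a} \, ds = 6 \left[\frac{s^{a+1}}{a+1}\right]_0^1 = \frac{6}{a + 1}.$$

Integrating with respect to $a$ gives $I(a) = \log{\left(\frac{\left(a + 1\right)^{6}}{64} \right)} + C$.

At $a = 1$ the integrand is identically $0$, so $I(1) = 0$. The closed form gives $0$, hence $C = 0$.

Setting $a = 4$:
$$I = \log{\left(\frac{15625}{64} \right)}.$$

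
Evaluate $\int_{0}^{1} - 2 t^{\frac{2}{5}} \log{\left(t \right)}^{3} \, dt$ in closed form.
$\frac{7500}{2401}$

Begin with the known integral
$$J(a) = \int_{0}^{1} - 2 t^{a} \, dt = - \frac{2}{a + 1}.$$

Differentiating under the integral sign brings down a factor of $\ln t$:
$$\frac{dJ}{da} = \int_{0}^{1} - 2 t^{a} \log{\left(t \right)} \, dt = \frac{2}{\left(a + 1\right)^{2}}.$$

Repeating $3$ times in total — each differentiation brings down another $\ln t$ — gives
$$\frac{d^{3}J}{da^{3}} = \int_{0}^{1} - 2 t^{a} \log{\left(t \right)}^{3} \, dt = \frac{12}{\left(a + 1\right)^{4}},$$
and the integrand here is exactly the target integrand, so $I = \frac{12}{\left(a + 1\right)^{4}}$.

Setting $a = \frac{2}{5}$:
$$I = \frac{7500}{2401}.$$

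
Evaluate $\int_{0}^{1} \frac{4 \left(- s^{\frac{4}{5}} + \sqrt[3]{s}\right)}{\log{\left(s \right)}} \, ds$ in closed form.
$- \log{\left(\frac{531441}{160000} \right)}$

Introduce a parameter $a$ in the exponent: let $I(a) = \int_{0}^{1} \frac{4 \left(\sqrt[3]{s} - s^{a}\right)}{\log{\left(s \right)}} \, ds$.

Since $\dfrac{\partial}{\partial a}\,s^{a} = s^{a} \ln s$, the $\ln s$ in the denominator cancels and
$$\frac{dI}{da} = \int_{0}^{1} -4 s^{a} \, ds = -4 \left[\frac{s^{a+1}}{a+1}\right]_0^1 = - \frac{4}{a + 1}.$$

Integrating with respect to $a$ gives $I(a) = - \log{\left(\frac{81 \left(a + 1\right)^{4}}{256} \right)} + C$.

At $a = \frac{1}{3}$ the integrand is identically $0$, so $I(\frac{1}{3}) = 0$. The closed form gives $0$, hence $C = 0$.

Setting $a = \frac{4}{5}$:
$$I = - \log{\left(\frac{531441}{160000} \right)}.$$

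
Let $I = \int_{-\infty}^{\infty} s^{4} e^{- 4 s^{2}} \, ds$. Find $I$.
$\frac{3 \sqrt{\pi}}{128}$

Consider the simpler parametrised integral
$$J(a) = \int_{-\infty}^{\infty} e^{- a s^{2}} \, ds = \frac{\sqrt{\pi}}{\sqrt{a}}.$$

Differentiating under the integral sign brings down a factor of $(-s^2)$:
$$\frac{dJ}{da} = \int_{-\infty}^{\infty} - s^{2} e^{- a s^{2}} \, ds = - \frac{\sqrt{\pi}}{2 a^{\frac{3}{2}}}.$$

Repeating twice in total — each differentiation brings down another $(-s^2)$ — gives
$$\frac{d^{2}J}{da^{2}} = \int_{-\infty}^{\infty} s^{4} e^{- a s^{2}} \, ds = \frac{3 \sqrt{\pi}}{4 a^{\frac{5}{2}}},$$
and the integrand here is exactly the target integrand, so $I = \frac{3 \sqrt{\pi}}{4 a^{\frac{5}{2}}}$.

Setting $a = 4$:
$$I = \frac{3 \sqrt{\pi}}{128}.$$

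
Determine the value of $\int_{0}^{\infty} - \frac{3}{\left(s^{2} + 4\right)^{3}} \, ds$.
$- \frac{9 \pi}{512}$

Recall the elementary integral
$$J(a) = \int_{0}^{\infty} - \frac{3}{a^{2} + s^{2}} \, ds = - \frac{3 \pi}{2 a}.$$

Differentiating under the integral sign with respect to $a$,
$$\frac{dJ}{da} = \int_{0}^{\infty} \frac{6 a}{\left(a^{2} + s^{2}\right)^{2}} \, ds = \frac{3 \pi}{2 a^{2}},$$
so $\int_{0}^{\infty} - \frac{3}{\left(a^{2} + s^{2}\right)^{2}} \, ds = - \frac{3 \pi}{4 a^{3}}$.

Repeating — each differentiation of $1/(s^2+a^2)^j$ produces $-2ja/(s^2+a^2)^{j+1}$ — and dividing through by $-2ja$ at each step yields, after $2$ differentiations in total,
$$\int_{0}^{\infty} - \frac{3}{\left(a^{2} + s^{2}\right)^{3}} \, ds = - \frac{9 \pi}{16 a^{5}}.$$

Setting $a = 2$:
$$I = - \frac{9 \pi}{512}.$$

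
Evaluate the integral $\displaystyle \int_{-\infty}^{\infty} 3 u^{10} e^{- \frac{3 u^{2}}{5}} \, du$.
$\frac{109375 \sqrt{15} \sqrt{\pi}}{288}$

Start from the elementary integral
$$J(a) = \int_{-\infty}^{\infty} 3 e^{- a u^{2}} \, du = \frac{3 \sqrt{\pi}}{\sqrt{a}}.$$

Differentiating under the integral sign brings down a factor of $(-u^2)$:
$$\frac{dJ}{da} = \int_{-\infty}^{\infty} - 3 u^{2} e^{- a u^{2}} \, du = - \frac{3 \sqrt{\pi}}{2 a^{\frac{3}{2}}}.$$

Repeating $5$ times in total — each differentiation brings down another $(-u^2)$ — gives
$$\frac{d^{5}J}{da^{5}} = \int_{-\infty}^{\infty} - 3 u^{10} e^{- a u^{2}} \, du = - \frac{2835 \sqrt{\pi}}{32 a^{\frac{11}{2}}},$$
and the integrand here is $(-1)^{5}$ times the target integrand, so $I = (-1)^{5}\,\frac{d^{5}J}{da^{5}} = \frac{2835 \sqrt{\pi}}{32 a^{\frac{11}{2}}}$.

Setting $a = \frac{3}{5}$:
$$I = \frac{109375 \sqrt{15} \sqrt{\pi}}{288}.$$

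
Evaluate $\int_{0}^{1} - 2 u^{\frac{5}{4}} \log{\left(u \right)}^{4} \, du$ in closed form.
$- \frac{16384}{19683}$

Start from the elementary integral
$$J(a) = \int_{0}^{1} - 2 u^{a} \, du = - \frac{2}{a + 1}.$$

Differentiating under the integral sign brings down a factor of $\ln u$:
$$\frac{dJ}{da} = \int_{0}^{1} - 2 u^{a} \log{\left(u \right)} \, du = \frac{2}{\left(a + 1\right)^{2}}.$$

Repeating $4$ times in total — each differentiation brings down another $\ln u$ — gives
$$\frac{d^{4}J}{da^{4}} = \int_{0}^{1} - 2 u^{a} \log{\left(u \right)}^{4} \, du = - \frac{48}{\left(a + 1\right)^{5}},$$
and the integrand here is exactly the target integrand, so $I = - \frac{48}{\left(a + 1\right)^{5}}$.

Setting $a = \frac{5}{4}$:
$$I = - \frac{16384}{19683}.$$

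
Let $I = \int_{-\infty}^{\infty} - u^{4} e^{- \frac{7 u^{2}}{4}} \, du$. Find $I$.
$- \frac{24 \sqrt{7} \sqrt{\pi}}{343}$

Begin with the known integral
$$J(a) = \int_{-\infty}^{\infty} - e^{- a u^{2}} \, du = - \frac{\sqrt{\pi}}{\sqrt{a}}.$$

Differentiating under the integral sign brings down a factor of $(-u^2)$:
$$\frac{dJ}{da} = \int_{-\infty}^{\infty} u^{2} e^{- a u^{2}} \, du = \frac{\sqrt{\pi}}{2 a^{\frac{3}{2}}}.$$

Repeating twice in total — each differentiation brings down another $(-u^2)$ — gives
$$\frac{d^{2}J}{da^{2}} = \int_{-\infty}^{\infty} - u^{4} e^{- a u^{2}} \, du = - \frac{3 \sqrt{\pi}}{4 a^{\frac{5}{2}}},$$
and the integrand here is exactly the target integrand, so $I = - \frac{3 \sqrt{\pi}}{4 a^{\frac{5}{2}}}$.

Setting $a = \frac{7}{4}$:
$$I = - \frac{24 \sqrt{7} \sqrt{\pi}}{343}.$$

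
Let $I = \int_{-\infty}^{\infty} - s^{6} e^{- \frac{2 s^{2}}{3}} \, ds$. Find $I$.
$- \frac{405 \sqrt{6} \sqrt{\pi}}{128}$

Consider the simpler parametrised integral
$$J(a) = \int_{-\infty}^{\infty} - e^{- a s^{2}} \, ds = - \frac{\sqrt{\pi}}{\sqrt{a}}.$$

Differentiating under the integral sign brings down a factor of $(-s^2)$:
$$\frac{dJ}{da} = \int_{-\infty}^{\infty} s^{2} e^{- a s^{2}} \, ds = \frac{\sqrt{\pi}}{2 a^{\frac{3}{2}}}.$$

Repeating $3$ times in total — each differentiation brings down another $(-s^2)$ — gives
$$\frac{d^{3}J}{da^{3}} = \int_{-\infty}^{\infty} s^{6} e^{- a s^{2}} \, ds = \frac{15 \sqrt{\pi}}{8 a^{\frac{7}{2}}},$$
and the integrand here is $(-1)^{3}$ times the target integrand, so $I = (-1)^{3}\,\frac{d^{3}J}{da^{3}} = - \frac{15 \sqrt{\pi}}{8 a^{\frac{7}{2}}}$.

Setting $a = \frac{2}{3}$:
$$I = - \frac{405 \sqrt{6} \sqrt{\pi}}{128}.$$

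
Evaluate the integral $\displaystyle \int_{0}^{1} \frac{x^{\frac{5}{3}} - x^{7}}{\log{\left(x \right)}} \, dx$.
$- \log{\left(3 \right)}$

Consider the one-parameter family: let $I(a) = \int_{0}^{1} \frac{- x^{7} + x^{a}}{\log{\left(x \right)}} \, dx$.

Since $\dfrac{\partial}{\partial a}\,x^{a} = x^{a} \ln x$, the $\ln x$ in the denominator cancels and
$$\frac{dI}{da} = \int_{0}^{1} x^{a} \, dx = \left[\frac{x^{a+1}}{a+1}\right]_0^1 = \frac{1}{a + 1}.$$

Integrating with respect to $a$ gives $I(a) = \log{\left(\frac{a}{8} + \frac{1}{8} \right)} + C$.

At $a = 7$ the integrand is identically $0$, so $I(7) = 0$. The closed form gives $0$, hence $C = 0$.

Setting $a = \frac{5}{3}$:
$$I = - \log{\left(3 \right)}.$$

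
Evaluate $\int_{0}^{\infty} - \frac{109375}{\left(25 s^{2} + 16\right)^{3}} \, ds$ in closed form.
$- \frac{65625 \pi}{16384}$

Begin with the known result
$$J(a) = \int_{0}^{\infty} - \frac{7}{a^{2} + s^{2}} \, ds = - \frac{7 \pi}{2 a}.$$

Differentiating under the integral sign with respect to $a$,
$$\frac{dJ}{da} = \int_{0}^{\infty} \frac{14 a}{\left(a^{2} + s^{2}\right)^{2}} \, ds = \frac{7 \pi}{2 a^{2}},$$
so $\int_{0}^{\infty} - \frac{7}{\left(a^{2} + s^{2}\right)^{2}} \, ds = - \frac{7 \pi}{4 a^{3}}$.

Repeating — each differentiation of $1/(s^2+a^2)^j$ produces $-2ja/(s^2+a^2)^{j+1}$ — and dividing through by $-2ja$ at each step yields, after $2$ differentiations in total,
$$\int_{0}^{\infty} - \frac{7}{\left(a^{2} + s^{2}\right)^{3}} \, ds = - \frac{21 \pi}{16 a^{5}}.$$

Setting $a = \frac{4}{5}$:
$$I = - \frac{65625 \pi}{16384}.$$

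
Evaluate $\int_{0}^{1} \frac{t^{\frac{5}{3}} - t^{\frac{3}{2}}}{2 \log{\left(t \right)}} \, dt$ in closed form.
$- \frac{\log{\left(15 \right)}}{2} + 2 \log{\left(2 \right)}$

Introduce a parameter $a$ in the exponent: let $I(a) = \int_{0}^{1} \frac{- t^{\frac{3}{2}} + t^{a}}{2 \log{\left(t \right)}} \, dt$.

Since $\dfrac{\partial}{\partial a}\,t^{a} = t^{a} \ln t$, the $\ln t$ in the denominator cancels and
$$\frac{dI}{da} = \int_{0}^{1} \frac{1}{2} t^{a} \, dt = \frac{1}{2} \left[\frac{t^{a+1}}{a+1}\right]_0^1 = \frac{1}{2 \left(a + 1\right)}.$$

Integrating with respect to $a$ gives $I(a) = \log{\left(\frac{\sqrt{10} \sqrt{a + 1}}{5} \right)} + C$.

At $a = \frac{3}{2}$ the integrand is identically $0$, so $I(\frac{3}{2}) = 0$. The closed form gives $0$, hence $C = 0$.

Setting $a = \frac{5}{3}$:
$$I = - \frac{\log{\left(15 \right)}}{2} + 2 \log{\left(2 \right)}.$$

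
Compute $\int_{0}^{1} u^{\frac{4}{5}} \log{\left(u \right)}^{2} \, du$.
$\frac{250}{729}$

Begin with the known integral
$$J(a) = \int_{0}^{1} u^{a} \, du = \frac{1}{a + 1}.$$

Differentiating under the integral sign brings down a factor of $\ln u$:
$$\frac{dJ}{da} = \int_{0}^{1} u^{a} \log{\left(u \right)} \, du = - \frac{1}{\left(a + 1\right)^{2}}.$$

Repeating twice in total — each differentiation brings down another $\ln u$ — gives
$$\frac{d^{2}J}{da^{2}} = \int_{0}^{1} u^{a} \log{\left(u \right)}^{2} \, du = \frac{2}{\left(a + 1\right)^{3}},$$
and the integrand here is exactly the target integrand, so $I = \frac{2}{\left(a + 1\right)^{3}}$.

Setting $a = \frac{4}{5}$:
$$I = \frac{250}{729}.$$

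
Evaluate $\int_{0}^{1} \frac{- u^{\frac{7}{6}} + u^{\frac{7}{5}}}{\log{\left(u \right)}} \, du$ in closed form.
$- \log{\left(65 \right)} + \log{\left(72 \right)}$

Introduce a parameter $a$ in the exponent: let $I(a) = \int_{0}^{1} \frac{u^{\frac{7}{5}} - u^{a}}{\log{\left(u \right)}} \, du$.

Since $\dfrac{\partial}{\partial a}\,u^{a} = u^{a} \ln u$, the $\ln u$ in the denominator cancels and
$$\frac{dI}{da} = \int_{0}^{1} -1 u^{a} \, du = -1 \left[\frac{u^{a+1}}{a+1}\right]_0^1 = - \frac{1}{a + 1}.$$

Integrating with respect to $a$ gives $I(a) = - \log{\left(\frac{5 a}{12} + \frac{5}{12} \right)} + C$.

At $a = \frac{7}{5}$ the integrand is identically $0$, so $I(\frac{7}{5}) = 0$. The closed form gives $0$, hence $C = 0$.

Setting $a = \frac{7}{6}$:
$$I = - \log{\left(65 \right)} + \log{\left(72 \right)}.$$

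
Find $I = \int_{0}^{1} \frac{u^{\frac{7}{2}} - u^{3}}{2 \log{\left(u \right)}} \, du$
$- \frac{3 \log{\left(2 \right)}}{2} + \log{\left(3 \right)}$

Introduce a parameter $a$ in the exponent: let $I(a) = \int_{0}^{1} \frac{- u^{3} + u^{a}}{2 \log{\left(u \right)}} \, du$.

Since $\dfrac{\partial}{\partial a}\,u^{a} = u^{a} \ln u$, the $\ln u$ in the denominator cancels and
$$\frac{dI}{da} = \int_{0}^{1} \frac{1}{2} u^{a} \, du = \frac{1}{2} \left[\frac{u^{a+1}}{a+1}\right]_0^1 = \frac{1}{2 \left(a + 1\right)}.$$

Integrating with respect to $a$ gives $I(a) = \frac{\log{\left(a + 1 \right)}}{2} - \log{\left(2 \right)} + C$.

At $a = 3$ the integrand is identically $0$, so $I(3) = 0$. The closed form gives $0$, hence $C = 0$.

Setting $a = \frac{7}{2}$:
$$I = - \frac{3 \log{\left(2 \right)}}{2} + \log{\left(3 \right)}.$$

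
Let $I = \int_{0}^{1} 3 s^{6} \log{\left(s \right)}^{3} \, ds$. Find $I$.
$- \frac{18}{2401}$

Begin with the known integral
$$J(a) = \int_{0}^{1} 3 s^{a} \, ds = \frac{3}{a + 1}.$$

Differentiating under the integral sign brings down a factor of $\ln s$:
$$\frac{dJ}{da} = \int_{0}^{1} 3 s^{a} \log{\left(s \right)} \, ds = - \frac{3}{\left(a + 1\right)^{2}}.$$

Repeating $3$ times in total — each differentiation brings down another $\ln s$ — gives
$$\frac{d^{3}J}{da^{3}} = \int_{0}^{1} 3 s^{a} \log{\left(s \right)}^{3} \, ds = - \frac{18}{\left(a + 1\right)^{4}},$$
and the integrand here is exactly the target integrand, so $I = - \frac{18}{\left(a + 1\right)^{4}}$.

Setting $a = 6$:
$$I = - \frac{18}{2401}.$$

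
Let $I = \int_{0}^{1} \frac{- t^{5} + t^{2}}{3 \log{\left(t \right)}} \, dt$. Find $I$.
$- \frac{\log{\left(6 \right)}}{3} + \frac{\log{\left(3 \right)}}{3}$

Replace the exponent $5$ by a parameter $a$: let $I(a) = \int_{0}^{1} \frac{t^{2} - t^{a}}{3 \log{\left(t \right)}} \, dt$.

Since $\dfrac{\partial}{\partial a}\,t^{a} = t^{a} \ln t$, the $\ln t$ in the denominator cancels and
$$\frac{dI}{da} = \int_{0}^{1} - \frac{1}{3} t^{a} \, dt = - \frac{1}{3} \left[\frac{t^{a+1}}{a+1}\right]_0^1 = - \frac{1}{3 a + 3}.$$

Integrating with respect to $a$ gives $I(a) = - \frac{\log{\left(a + 1 \right)}}{3} + \frac{\log{\left(3 \right)}}{3} + C$.

At $a = 2$ the integrand is identically $0$, so $I(2) = 0$. The closed form gives $0$, hence $C = 0$.

Setting $a = 5$:
$$I = - \frac{\log{\left(6 \right)}}{3} + \frac{\log{\left(3 \right)}}{3}.$$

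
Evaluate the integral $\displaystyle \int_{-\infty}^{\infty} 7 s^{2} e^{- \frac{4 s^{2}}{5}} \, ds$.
$\frac{35 \sqrt{5} \sqrt{\pi}}{16}$

Begin with the known integral
$$J(a) = \int_{-\infty}^{\infty} 7 e^{- a s^{2}} \, ds = \frac{7 \sqrt{\pi}}{\sqrt{a}}.$$

Differentiating under the integral sign brings down a factor of $(-s^2)$:
$$\frac{dJ}{da} = \int_{-\infty}^{\infty} - 7 s^{2} e^{- a s^{2}} \, ds = - \frac{7 \sqrt{\pi}}{2 a^{\frac{3}{2}}}.$$

The integral on the left is $-I$, so $I = \frac{7 \sqrt{\pi}}{2 a^{\frac{3}{2}}}$.

Setting $a = \frac{4}{5}$:
$$I = \frac{35 \sqrt{5} \sqrt{\pi}}{16}.$$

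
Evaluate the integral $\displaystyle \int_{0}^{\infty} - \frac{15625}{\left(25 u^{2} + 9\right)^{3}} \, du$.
$- \frac{3125 \pi}{1296}$

Begin with the known result
$$J(a) = \int_{0}^{\infty} - \frac{1}{a^{2} + u^{2}} \, du = - \frac{\pi}{2 a}.$$

Differentiating under the integral sign with respect to $a$,
$$\frac{dJ}{da} = \int_{0}^{\infty} \frac{2 a}{\left(a^{2} + u^{2}\right)^{2}} \, du = \frac{\pi}{2 a^{2}},$$
so $\int_{0}^{\infty} - \frac{1}{\left(a^{2} + u^{2}\right)^{2}} \, du = - \frac{\pi}{4 a^{3}}$.

Repeating — each differentiation of $1/(u^2+a^2)^j$ produces $-2ja/(u^2+a^2)^{j+1}$ — and dividing through by $-2ja$ at each step yields, after $2$ differentiations in total,
$$\int_{0}^{\infty} - \frac{1}{\left(a^{2} + u^{2}\right)^{3}} \, du = - \frac{3 \pi}{16 a^{5}}.$$

Setting $a = \frac{3}{5}$:
$$I = - \frac{3125 \pi}{1296}.$$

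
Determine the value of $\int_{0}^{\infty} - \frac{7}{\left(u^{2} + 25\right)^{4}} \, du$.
$- \frac{7 \pi}{500000}$

Start from the standard arctangent integral
$$J(a) = \int_{0}^{\infty} - \frac{7}{a^{2} + u^{2}} \, du = - \frac{7 \pi}{2 a}.$$

Differentiating under the integral sign with respect to $a$,
$$\frac{dJ}{da} = \int_{0}^{\infty} \frac{14 a}{\left(a^{2} + u^{2}\right)^{2}} \, du = \frac{7 \pi}{2 a^{2}},$$
so $\int_{0}^{\infty} - \frac{7}{\left(a^{2} + u^{2}\right)^{2}} \, du = - \frac{7 \pi}{4 a^{3}}$.

Repeating — each differentiation of $1/(u^2+a^2)^j$ produces $-2ja/(u^2+a^2)^{j+1}$ — and dividing through by $-2ja$ at each step yields, after $3$ differentiations in total,
$$\int_{0}^{\infty} - \frac{7}{\left(a^{2} + u^{2}\right)^{4}} \, du = - \frac{35 \pi}{32 a^{7}}.$$

Setting $a = 5$:
$$I = - \frac{7 \pi}{500000}.$$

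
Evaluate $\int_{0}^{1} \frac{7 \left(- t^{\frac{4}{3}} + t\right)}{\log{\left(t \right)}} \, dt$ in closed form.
$\log{\left(\frac{279936}{823543} \right)}$

Consider the one-parameter family: let $I(a) = \int_{0}^{1} \frac{7 \left(t - t^{a}\right)}{\log{\left(t \right)}} \, dt$.

Since $\dfrac{\partial}{\partial a}\,t^{a} = t^{a} \ln t$, the $\ln t$ in the denominator cancels and
$$\frac{dI}{da} = \int_{0}^{1} -7 t^{a} \, dt = -7 \left[\frac{t^{a+1}}{a+1}\right]_0^1 = - \frac{7}{a + 1}.$$

Integrating with respect to $a$ gives $I(a) = \log{\left(\frac{128}{\left(a + 1\right)^{7}} \right)} + C$.

At $a = 1$ the integrand is identically $0$, so $I(1) = 0$. The closed form gives $0$, hence $C = 0$.

Setting $a = \frac{4}{3}$:
$$I = \log{\left(\frac{279936}{823543} \right)}.$$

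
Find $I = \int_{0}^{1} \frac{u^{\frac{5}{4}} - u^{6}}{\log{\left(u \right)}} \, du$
$\log{\left(\frac{9}{28} \right)}$

Replace the exponent $\frac{5}{4}$ by a parameter $a$: let $I(a) = \int_{0}^{1} \frac{- u^{6} + u^{a}}{\log{\left(u \right)}} \, du$.

Since $\dfrac{\partial}{\partial a}\,u^{a} = u^{a} \ln u$, the $\ln u$ in the denominator cancels and
$$\frac{dI}{da} = \int_{0}^{1} u^{a} \, du = \left[\frac{u^{a+1}}{a+1}\right]_0^1 = \frac{1}{a + 1}.$$

Integrating with respect to $a$ gives $I(a) = \log{\left(\frac{a}{7} + \frac{1}{7} \right)} + C$.

At $a = 6$ the integrand is identically $0$, so $I(6) = 0$. The closed form gives $0$, hence $C = 0$.

Setting $a = \frac{5}{4}$:
$$I = \log{\left(\frac{9}{28} \right)}.$$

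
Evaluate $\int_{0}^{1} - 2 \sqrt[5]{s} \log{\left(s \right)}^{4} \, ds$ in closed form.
$- \frac{3125}{162}$

Start from the elementary integral
$$J(a) = \int_{0}^{1} - 2 s^{a} \, ds = - \frac{2}{a + 1}.$$

Differentiating under the integral sign brings down a factor of $\ln s$:
$$\frac{dJ}{da} = \int_{0}^{1} - 2 s^{a} \log{\left(s \right)} \, ds = \frac{2}{\left(a + 1\right)^{2}}.$$

Repeating $4$ times in total — each differentiation brings down another $\ln s$ — gives
$$\frac{d^{4}J}{da^{4}} = \int_{0}^{1} - 2 s^{a} \log{\left(s \right)}^{4} \, ds = - \frac{48}{\left(a + 1\right)^{5}},$$
and the integrand here is exactly the target integrand, so $I = - \frac{48}{\left(a + 1\right)^{5}}$.

Setting $a = \frac{1}{5}$:
$$I = - \frac{3125}{162}.$$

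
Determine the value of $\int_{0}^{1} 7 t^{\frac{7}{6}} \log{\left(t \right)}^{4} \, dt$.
$\frac{1306368}{371293}$

Consider the simpler parametrised integral
$$J(a) = \int_{0}^{1} 7 t^{a} \, dt = \frac{7}{a + 1}.$$

Differentiating under the integral sign brings down a factor of $\ln t$:
$$\frac{dJ}{da} = \int_{0}^{1} 7 t^{a} \log{\left(t \right)} \, dt = - \frac{7}{\left(a + 1\right)^{2}}.$$

Repeating $4$ times in total — each differentiation brings down another $\ln t$ — gives
$$\frac{d^{4}J}{da^{4}} = \int_{0}^{1} 7 t^{a} \log{\left(t \right)}^{4} \, dt = \frac{168}{\left(a + 1\right)^{5}},$$
and the integrand here is exactly the target integrand, so $I = \frac{168}{\left(a + 1\right)^{5}}$.

Setting $a = \frac{7}{6}$:
$$I = \frac{1306368}{371293}.$$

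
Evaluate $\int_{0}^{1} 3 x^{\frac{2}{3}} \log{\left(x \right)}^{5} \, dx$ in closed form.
$- \frac{52488}{3125}$

Consider the simpler parametrised integral
$$J(a) = \int_{0}^{1} 3 x^{a} \, dx = \frac{3}{a + 1}.$$

Differentiating under the integral sign brings down a factor of $\ln x$:
$$\frac{dJ}{da} = \int_{0}^{1} 3 x^{a} \log{\left(x \right)} \, dx = - \frac{3}{\left(a + 1\right)^{2}}.$$

Repeating $5$ times in total — each differentiation brings down another $\ln x$ — gives
$$\frac{d^{5}J}{da^{5}} = \int_{0}^{1} 3 x^{a} \log{\left(x \right)}^{5} \, dx = - \frac{360}{\left(a + 1\right)^{6}},$$
and the integrand here is exactly the target integrand, so $I = - \frac{360}{\left(a + 1\right)^{6}}$.

Setting $a = \frac{2}{3}$:
$$I = - \frac{52488}{3125}.$$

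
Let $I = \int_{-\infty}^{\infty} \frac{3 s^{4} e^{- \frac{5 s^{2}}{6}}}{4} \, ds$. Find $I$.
$\frac{81 \sqrt{30} \sqrt{\pi}}{500}$

Start from the elementary integral
$$J(a) = \int_{-\infty}^{\infty} \frac{3 e^{- a s^{2}}}{4} \, ds = \frac{3 \sqrt{\pi}}{4 \sqrt{a}}.$$

Differentiating under the integral sign brings down a factor of $(-s^2)$:
$$\frac{dJ}{da} = \int_{-\infty}^{\infty} - \frac{3 s^{2} e^{- a s^{2}}}{4} \, ds = - \frac{3 \sqrt{\pi}}{8 a^{\frac{3}{2}}}.$$

Repeating twice in total — each differentiation brings down another $(-s^2)$ — gives
$$\frac{d^{2}J}{da^{2}} = \int_{-\infty}^{\infty} \frac{3 s^{4} e^{- a s^{2}}}{4} \, ds = \frac{9 \sqrt{\pi}}{16 a^{\frac{5}{2}}},$$
and the integrand here is exactly the target integrand, so $I = \frac{9 \sqrt{\pi}}{16 a^{\frac{5}{2}}}$.

Setting $a = \frac{5}{6}$:
$$I = \frac{81 \sqrt{30} \sqrt{\pi}}{500}.$$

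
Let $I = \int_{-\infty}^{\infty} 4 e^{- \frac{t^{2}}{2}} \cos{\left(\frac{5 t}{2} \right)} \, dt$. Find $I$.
$\frac{4 \sqrt{2} \sqrt{\pi}}{e^{\frac{25}{8}}}$

Define $I(b) = \int_{-\infty}^{\infty} 4 e^{- \frac{t^{2}}{2}} \cos{\left(b t \right)} \, dt$.

Differentiating under the integral sign,
$$I'(b) = \int_{-\infty}^{\infty} - 4 t e^{- \frac{t^{2}}{2}} \sin{\left(b t \right)} \, dt.$$

Integrate $\int_{-\infty}^{\infty} t \sin(b t)\, e^{- \frac{t^{2}}{2}}\, dt$ by parts with $u = \sin(b t)$ and $dv = t\, e^{- \frac{t^{2}}{2}}\, dt$, giving $v = - e^{- \frac{t^{2}}{2}}$. The boundary term vanishes and
$$\int_{-\infty}^{\infty} t \sin(b t)\, e^{- \frac{t^{2}}{2}}\, dt = b \int_{-\infty}^{\infty} \cos(b t)\, e^{- \frac{t^{2}}{2}}\, dt,$$
so $I'(b) = - b\, I(b)$.

This is a separable first-order ODE; solving with the initial condition $I(0) = \int_{-\infty}^{\infty} 4 e^{- \frac{t^{2}}{2}}\,dt = 4 \sqrt{2} \sqrt{\pi}$ gives
$$I(b) = 4 \sqrt{2} \sqrt{\pi} e^{- \frac{b^{2}}{2}}.$$

Setting $b = \frac{5}{2}$:
$$I = \frac{4 \sqrt{2} \sqrt{\pi}}{e^{\frac{25}{8}}}.$$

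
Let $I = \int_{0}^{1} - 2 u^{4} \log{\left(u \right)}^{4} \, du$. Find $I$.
$- \frac{48}{3125}$

Start from the elementary integral
$$J(a) = \int_{0}^{1} - 2 u^{a} \, du = - \frac{2}{a + 1}.$$

Differentiating under the integral sign brings down a factor of $\ln u$:
$$\frac{dJ}{da} = \int_{0}^{1} - 2 u^{a} \log{\left(u \right)} \, du = \frac{2}{\left(a + 1\right)^{2}}.$$

Repeating $4$ times in total — each differentiation brings down another $\ln u$ — gives
$$\frac{d^{4}J}{da^{4}} = \int_{0}^{1} - 2 u^{a} \log{\left(u \right)}^{4} \, du = - \frac{48}{\left(a + 1\right)^{5}},$$
and the integrand here is exactly the target integrand, so $I = - \frac{48}{\left(a + 1\right)^{5}}$.

Setting $a = 4$:
$$I = - \frac{48}{3125}.$$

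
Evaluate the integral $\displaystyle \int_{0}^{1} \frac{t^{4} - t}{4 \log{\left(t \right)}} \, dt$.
$- \frac{\log{\left(2 \right)}}{4} + \frac{\log{\left(5 \right)}}{4}$

Replace the exponent $4$ by a parameter $a$: let $I(a) = \int_{0}^{1} \frac{- t + t^{a}}{4 \log{\left(t \right)}} \, dt$.

Since $\dfrac{\partial}{\partial a}\,t^{a} = t^{a} \ln t$, the $\ln t$ in the denominator cancels and
$$\frac{dI}{da} = \int_{0}^{1} \frac{1}{4} t^{a} \, dt = \frac{1}{4} \left[\frac{t^{a+1}}{a+1}\right]_0^1 = \frac{1}{4 \left(a + 1\right)}.$$

Integrating with respect to $a$ gives $I(a) = \frac{\log{\left(a + 1 \right)}}{4} - \frac{\log{\left(2 \right)}}{4} + C$.

At $a = 1$ the integrand is identically $0$, so $I(1) = 0$. The closed form gives $0$, hence $C = 0$.

Setting $a = 4$:
$$I = - \frac{\log{\left(2 \right)}}{4} + \frac{\log{\left(5 \right)}}{4}.$$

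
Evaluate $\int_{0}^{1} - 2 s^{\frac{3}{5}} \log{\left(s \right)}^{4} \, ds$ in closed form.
$- \frac{9375}{2048}$

Start from the elementary integral
$$J(a) = \int_{0}^{1} - 2 s^{a} \, ds = - \frac{2}{a + 1}.$$

Differentiating under the integral sign brings down a factor of $\ln s$:
$$\frac{dJ}{da} = \int_{0}^{1} - 2 s^{a} \log{\left(s \right)} \, ds = \frac{2}{\left(a + 1\right)^{2}}.$$

Repeating $4$ times in total — each differentiation brings down another $\ln s$ — gives
$$\frac{d^{4}J}{da^{4}} = \int_{0}^{1} - 2 s^{a} \log{\left(s \right)}^{4} \, ds = - \frac{48}{\left(a + 1\right)^{5}},$$
and the integrand here is exactly the target integrand, so $I = - \frac{48}{\left(a + 1\right)^{5}}$.

Setting $a = \frac{3}{5}$:
$$I = - \frac{9375}{2048}.$$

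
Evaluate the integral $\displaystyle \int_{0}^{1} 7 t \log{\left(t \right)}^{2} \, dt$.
$\frac{7}{4}$

Start from the elementary integral
$$J(a) = \int_{0}^{1} 7 t^{a} \, dt = \frac{7}{a + 1}.$$

Differentiating under the integral sign brings down a factor of $\ln t$:
$$\frac{dJ}{da} = \int_{0}^{1} 7 t^{a} \log{\left(t \right)} \, dt = - \frac{7}{\left(a + 1\right)^{2}}.$$

Repeating twice in total — each differentiation brings down another $\ln t$ — gives
$$\frac{d^{2}J}{da^{2}} = \int_{0}^{1} 7 t^{a} \log{\left(t \right)}^{2} \, dt = \frac{14}{\left(a + 1\right)^{3}},$$
and the integrand here is exactly the target integrand, so $I = \frac{14}{\left(a + 1\right)^{3}}$.

Setting $a = 1$:
$$I = \frac{7}{4}.$$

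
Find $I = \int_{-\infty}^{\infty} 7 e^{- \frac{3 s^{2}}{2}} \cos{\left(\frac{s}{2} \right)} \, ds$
$\frac{7 \sqrt{6} \sqrt{\pi}}{3 e^{\frac{1}{24}}}$

Define $I(b) = \int_{-\infty}^{\infty} 7 e^{- \frac{3 s^{2}}{2}} \cos{\left(b s \right)} \, ds$.

Differentiating under the integral sign,
$$I'(b) = \int_{-\infty}^{\infty} - 7 s e^{- \frac{3 s^{2}}{2}} \sin{\left(b s \right)} \, ds.$$

Integrate $\int_{-\infty}^{\infty} s \sin(b s)\, e^{- \frac{3 s^{2}}{2}}\, ds$ by parts with $u = \sin(b s)$ and $dv = s\, e^{- \frac{3 s^{2}}{2}}\, ds$, giving $v = - \frac{e^{- \frac{3 s^{2}}{2}}}{3}$. The boundary term vanishes and
$$\int_{-\infty}^{\infty} s \sin(b s)\, e^{- \frac{3 s^{2}}{2}}\, ds = \frac{b}{3} \int_{-\infty}^{\infty} \cos(b s)\, e^{- \frac{3 s^{2}}{2}}\, ds,$$
so $I'(b) = - \frac{b}{3}\, I(b)$.

This is a separable first-order ODE; solving with the initial condition $I(0) = \int_{-\infty}^{\infty} 7 e^{- \frac{3 s^{2}}{2}}\,ds = \frac{7 \sqrt{6} \sqrt{\pi}}{3}$ gives
$$I(b) = \frac{7 \sqrt{6} \sqrt{\pi} e^{- \frac{b^{2}}{6}}}{3}.$$

Setting $b = \frac{1}{2}$:
$$I = \frac{7 \sqrt{6} \sqrt{\pi}}{3 e^{\frac{1}{24}}}.$$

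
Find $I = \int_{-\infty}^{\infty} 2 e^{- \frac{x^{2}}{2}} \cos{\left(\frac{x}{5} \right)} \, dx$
$\frac{2 \sqrt{2} \sqrt{\pi}}{e^{\frac{1}{50}}}$

Treat the cosine frequency as a parameter and define $I(b) = \int_{-\infty}^{\infty} 2 e^{- \frac{x^{2}}{2}} \cos{\left(b x \right)} \, dx$.

Differentiating under the integral sign,
$$I'(b) = \int_{-\infty}^{\infty} - 2 x e^{- \frac{x^{2}}{2}} \sin{\left(b x \right)} \, dx.$$

Integrate $\int_{-\infty}^{\infty} x \sin(b x)\, e^{- \frac{x^{2}}{2}}\, dx$ by parts with $u = \sin(b x)$ and $dv = x\, e^{- \frac{x^{2}}{2}}\, dx$, giving $v = - e^{- \frac{x^{2}}{2}}$. The boundary term vanishes and
$$\int_{-\infty}^{\infty} x \sin(b x)\, e^{- \frac{x^{2}}{2}}\, dx = b \int_{-\infty}^{\infty} \cos(b x)\, e^{- \frac{x^{2}}{2}}\, dx,$$
so $I'(b) = - b\, I(b)$.

This is a separable first-order ODE; solving with the initial condition $I(0) = \int_{-\infty}^{\infty} 2 e^{- \frac{x^{2}}{2}}\,dx = 2 \sqrt{2} \sqrt{\pi}$ gives
$$I(b) = 2 \sqrt{2} \sqrt{\pi} e^{- \frac{b^{2}}{2}}.$$

Setting $b = \frac{1}{5}$:
$$I = \frac{2 \sqrt{2} \sqrt{\pi}}{e^{\frac{1}{50}}}.$$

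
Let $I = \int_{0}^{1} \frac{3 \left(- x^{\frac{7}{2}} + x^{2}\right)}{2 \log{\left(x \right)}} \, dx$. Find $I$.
$\log{\left(\frac{2 \sqrt{6}}{9} \right)}$

Introduce a parameter $a$ in the exponent: let $I(a) = \int_{0}^{1} \frac{3 \left(- x^{\frac{7}{2}} + x^{a}\right)}{2 \log{\left(x \right)}} \, dx$.

Since $\dfrac{\partial}{\partial a}\,x^{a} = x^{a} \ln x$, the $\ln x$ in the denominator cancels and
$$\frac{dI}{da} = \int_{0}^{1} \frac{3}{2} x^{a} \, dx = \frac{3}{2} \left[\frac{x^{a+1}}{a+1}\right]_0^1 = \frac{3}{2 \left(a + 1\right)}.$$

Integrating with respect to $a$ gives $I(a) = \log{\left(\frac{2 \sqrt{2} \left(a + 1\right)^{\frac{3}{2}}}{27} \right)} + C$.

At $a = \frac{7}{2}$ the integrand is identically $0$, so $I(\frac{7}{2}) = 0$. The closed form gives $0$, hence $C = 0$.

Setting $a = 2$:
$$I = \log{\left(\frac{2 \sqrt{6}}{9} \right)}.$$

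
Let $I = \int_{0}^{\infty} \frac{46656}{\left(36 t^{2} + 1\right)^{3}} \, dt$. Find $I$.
$1458 \pi$

Begin with the known result
$$J(a) = \int_{0}^{\infty} \frac{1}{a^{2} + t^{2}} \, dt = \frac{\pi}{2 a}.$$

Differentiating under the integral sign with respect to $a$,
$$\frac{dJ}{da} = \int_{0}^{\infty} - \frac{2 a}{\left(a^{2} + t^{2}\right)^{2}} \, dt = - \frac{\pi}{2 a^{2}},$$
so $\int_{0}^{\infty} \frac{1}{\left(a^{2} + t^{2}\right)^{2}} \, dt = \frac{\pi}{4 a^{3}}$.

Repeating — each differentiation of $1/(t^2+a^2)^j$ produces $-2ja/(t^2+a^2)^{j+1}$ — and dividing through by $-2ja$ at each step yields, after $2$ differentiations in total,
$$\int_{0}^{\infty} \frac{1}{\left(a^{2} + t^{2}\right)^{3}} \, dt = \frac{3 \pi}{16 a^{5}}.$$

Setting $a = \frac{1}{6}$:
$$I = 1458 \pi.$$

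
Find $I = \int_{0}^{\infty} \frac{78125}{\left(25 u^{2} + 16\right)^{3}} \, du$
$\frac{46875 \pi}{16384}$

Recall the elementary integral
$$J(a) = \int_{0}^{\infty} \frac{5}{a^{2} + u^{2}} \, du = \frac{5 \pi}{2 a}.$$

Differentiating under the integral sign with respect to $a$,
$$\frac{dJ}{da} = \int_{0}^{\infty} - \frac{10 a}{\left(a^{2} + u^{2}\right)^{2}} \, du = - \frac{5 \pi}{2 a^{2}},$$
so $\int_{0}^{\infty} \frac{5}{\left(a^{2} + u^{2}\right)^{2}} \, du = \frac{5 \pi}{4 a^{3}}$.

Repeating — each differentiation of $1/(u^2+a^2)^j$ produces $-2ja/(u^2+a^2)^{j+1}$ — and dividing through by $-2ja$ at each step yields, after $2$ differentiations in total,
$$\int_{0}^{\infty} \frac{5}{\left(a^{2} + u^{2}\right)^{3}} \, du = \frac{15 \pi}{16 a^{5}}.$$

Setting $a = \frac{4}{5}$:
$$I = \frac{46875 \pi}{16384}.$$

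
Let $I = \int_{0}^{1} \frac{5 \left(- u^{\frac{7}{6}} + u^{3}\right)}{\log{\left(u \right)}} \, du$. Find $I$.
$- \log{\left(\frac{371293}{7962624} \right)}$

Consider the one-parameter family: let $I(a) = \int_{0}^{1} \frac{5 \left(u^{3} - u^{a}\right)}{\log{\left(u \right)}} \, du$.

Since $\dfrac{\partial}{\partial a}\,u^{a} = u^{a} \ln u$, the $\ln u$ in the denominator cancels and
$$\frac{dI}{da} = \int_{0}^{1} -5 u^{a} \, du = -5 \left[\frac{u^{a+1}}{a+1}\right]_0^1 = - \frac{5}{a + 1}.$$

Integrating with respect to $a$ gives $I(a) = - \log{\left(\frac{\left(a + 1\right)^{5}}{1024} \right)} + C$.

At $a = 3$ the integrand is identically $0$, so $I(3) = 0$. The closed form gives $0$, hence $C = 0$.

Setting $a = \frac{7}{6}$:
$$I = - \log{\left(\frac{371293}{7962624} \right)}.$$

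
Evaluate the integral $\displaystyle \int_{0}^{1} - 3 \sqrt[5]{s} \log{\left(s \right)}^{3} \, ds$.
$\frac{625}{72}$

Consider the simpler parametrised integral
$$J(a) = \int_{0}^{1} - 3 s^{a} \, ds = - \frac{3}{a + 1}.$$

Differentiating under the integral sign brings down a factor of $\ln s$:
$$\frac{dJ}{da} = \int_{0}^{1} - 3 s^{a} \log{\left(s \right)} \, ds = \frac{3}{\left(a + 1\right)^{2}}.$$

Repeating $3$ times in total — each differentiation brings down another $\ln s$ — gives
$$\frac{d^{3}J}{da^{3}} = \int_{0}^{1} - 3 s^{a} \log{\left(s \right)}^{3} \, ds = \frac{18}{\left(a + 1\right)^{4}},$$
and the integrand here is exactly the target integrand, so $I = \frac{18}{\left(a + 1\right)^{4}}$.

Setting $a = \frac{1}{5}$:
$$I = \frac{625}{72}.$$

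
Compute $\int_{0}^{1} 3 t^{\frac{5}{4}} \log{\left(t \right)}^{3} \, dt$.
$- \frac{512}{729}$

Consider the simpler parametrised integral
$$J(a) = \int_{0}^{1} 3 t^{a} \, dt = \frac{3}{a + 1}.$$

Differentiating under the integral sign brings down a factor of $\ln t$:
$$\frac{dJ}{da} = \int_{0}^{1} 3 t^{a} \log{\left(t \right)} \, dt = - \frac{3}{\left(a + 1\right)^{2}}.$$

Repeating $3$ times in total — each differentiation brings down another $\ln t$ — gives
$$\frac{d^{3}J}{da^{3}} = \int_{0}^{1} 3 t^{a} \log{\left(t \right)}^{3} \, dt = - \frac{18}{\left(a + 1\right)^{4}},$$
and the integrand here is exactly the target integrand, so $I = - \frac{18}{\left(a + 1\right)^{4}}$.

Setting $a = \frac{5}{4}$:
$$I = - \frac{512}{729}.$$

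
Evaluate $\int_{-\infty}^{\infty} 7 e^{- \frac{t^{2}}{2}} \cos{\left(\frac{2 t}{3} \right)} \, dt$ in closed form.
$\frac{7 \sqrt{2} \sqrt{\pi}}{e^{\frac{2}{9}}}$

Define $I(b) = \int_{-\infty}^{\infty} 7 e^{- \frac{t^{2}}{2}} \cos{\left(b t \right)} \, dt$.

Differentiating under the integral sign,
$$I'(b) = \int_{-\infty}^{\infty} - 7 t e^{- \frac{t^{2}}{2}} \sin{\left(b t \right)} \, dt.$$

Integrate $\int_{-\infty}^{\infty} t \sin(b t)\, e^{- \frac{t^{2}}{2}}\, dt$ by parts with $u = \sin(b t)$ and $dv = t\, e^{- \frac{t^{2}}{2}}\, dt$, giving $v = - e^{- \frac{t^{2}}{2}}$. The boundary term vanishes and
$$\int_{-\infty}^{\infty} t \sin(b t)\, e^{- \frac{t^{2}}{2}}\, dt = b \int_{-\infty}^{\infty} \cos(b t)\, e^{- \frac{t^{2}}{2}}\, dt,$$
so $I'(b) = - b\, I(b)$.

This is a separable first-order ODE; solving with the initial condition $I(0) = \int_{-\infty}^{\infty} 7 e^{- \frac{t^{2}}{2}}\,dt = 7 \sqrt{2} \sqrt{\pi}$ gives
$$I(b) = 7 \sqrt{2} \sqrt{\pi} e^{- \frac{b^{2}}{2}}.$$

Setting $b = \frac{2}{3}$:
$$I = \frac{7 \sqrt{2} \sqrt{\pi}}{e^{\frac{2}{9}}}.$$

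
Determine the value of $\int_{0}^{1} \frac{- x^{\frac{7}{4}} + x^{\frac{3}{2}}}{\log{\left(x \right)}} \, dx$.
$\log{\left(\frac{10}{11} \right)}$

Consider the one-parameter family: let $I(a) = \int_{0}^{1} \frac{- x^{\frac{7}{4}} + x^{a}}{\log{\left(x \right)}} \, dx$.

Since $\dfrac{\partial}{\partial a}\,x^{a} = x^{a} \ln x$, the $\ln x$ in the denominator cancels and
$$\frac{dI}{da} = \int_{0}^{1} x^{a} \, dx = \left[\frac{x^{a+1}}{a+1}\right]_0^1 = \frac{1}{a + 1}.$$

Integrating with respect to $a$ gives $I(a) = \log{\left(\frac{4 a}{11} + \frac{4}{11} \right)} + C$.

At $a = \frac{7}{4}$ the integrand is identically $0$, so $I(\frac{7}{4}) = 0$. The closed form gives $0$, hence $C = 0$.

Setting $a = \frac{3}{2}$:
$$I = \log{\left(\frac{10}{11} \right)}.$$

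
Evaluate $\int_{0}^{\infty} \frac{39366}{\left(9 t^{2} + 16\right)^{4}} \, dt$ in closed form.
$\frac{32805 \pi}{262144}$

Recall the elementary integral
$$J(a) = \int_{0}^{\infty} \frac{6}{a^{2} + t^{2}} \, dt = \frac{3 \pi}{a}.$$

Differentiating under the integral sign with respect to $a$,
$$\frac{dJ}{da} = \int_{0}^{\infty} - \frac{12 a}{\left(a^{2} + t^{2}\right)^{2}} \, dt = - \frac{3 \pi}{a^{2}},$$
so $\int_{0}^{\infty} \frac{6}{\left(a^{2} + t^{2}\right)^{2}} \, dt = \frac{3 \pi}{2 a^{3}}$.

Repeating — each differentiation of $1/(t^2+a^2)^j$ produces $-2ja/(t^2+a^2)^{j+1}$ — and dividing through by $-2ja$ at each step yields, after $3$ differentiations in total,
$$\int_{0}^{\infty} \frac{6}{\left(a^{2} + t^{2}\right)^{4}} \, dt = \frac{15 \pi}{16 a^{7}}.$$

Setting $a = \frac{4}{3}$:
$$I = \frac{32805 \pi}{262144}.$$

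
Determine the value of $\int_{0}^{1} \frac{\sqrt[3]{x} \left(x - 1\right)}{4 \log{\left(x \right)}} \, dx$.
$- \frac{\log{\left(2 \right)}}{2} + \frac{\log{\left(7 \right)}}{4}$

Replace the exponent $\frac{4}{3}$ by a parameter $a$: let $I(a) = \int_{0}^{1} \frac{- \sqrt[3]{x} + x^{a}}{4 \log{\left(x \right)}} \, dx$.

Since $\dfrac{\partial}{\partial a}\,x^{a} = x^{a} \ln x$, the $\ln x$ in the denominator cancels and
$$\frac{dI}{da} = \int_{0}^{1} \frac{1}{4} x^{a} \, dx = \frac{1}{4} \left[\frac{x^{a+1}}{a+1}\right]_0^1 = \frac{1}{4 \left(a + 1\right)}.$$

Integrating with respect to $a$ gives $I(a) = \frac{\log{\left(a + 1 \right)}}{4} - \frac{\log{\left(2 \right)}}{2} + \frac{\log{\left(3 \right)}}{4} + C$.

At $a = \frac{1}{3}$ the integrand is identically $0$, so $I(\frac{1}{3}) = 0$. The closed form gives $0$, hence $C = 0$.

Setting $a = \frac{4}{3}$:
$$I = - \frac{\log{\left(2 \right)}}{2} + \frac{\log{\left(7 \right)}}{4}.$$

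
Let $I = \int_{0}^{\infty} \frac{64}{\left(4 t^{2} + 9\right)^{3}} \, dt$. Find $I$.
$\frac{2 \pi}{81}$

Recall the elementary integral
$$J(a) = \int_{0}^{\infty} \frac{1}{a^{2} + t^{2}} \, dt = \frac{\pi}{2 a}.$$

Differentiating under the integral sign with respect to $a$,
$$\frac{dJ}{da} = \int_{0}^{\infty} - \frac{2 a}{\left(a^{2} + t^{2}\right)^{2}} \, dt = - \frac{\pi}{2 a^{2}},$$
so $\int_{0}^{\infty} \frac{1}{\left(a^{2} + t^{2}\right)^{2}} \, dt = \frac{\pi}{4 a^{3}}$.

Repeating — each differentiation of $1/(t^2+a^2)^j$ produces $-2ja/(t^2+a^2)^{j+1}$ — and dividing through by $-2ja$ at each step yields, after $2$ differentiations in total,
$$\int_{0}^{\infty} \frac{1}{\left(a^{2} + t^{2}\right)^{3}} \, dt = \frac{3 \pi}{16 a^{5}}.$$

Setting $a = \frac{3}{2}$:
$$I = \frac{2 \pi}{81}.$$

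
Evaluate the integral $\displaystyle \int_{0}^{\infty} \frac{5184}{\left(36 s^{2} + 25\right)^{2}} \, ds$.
$\frac{216 \pi}{125}$

Begin with the known result
$$J(a) = \int_{0}^{\infty} \frac{4}{a^{2} + s^{2}} \, ds = \frac{2 \pi}{a}.$$

Differentiating under the integral sign with respect to $a$,
$$\frac{dJ}{da} = \int_{0}^{\infty} - \frac{8 a}{\left(a^{2} + s^{2}\right)^{2}} \, ds = - \frac{2 \pi}{a^{2}},$$
so $\int_{0}^{\infty} \frac{4}{\left(a^{2} + s^{2}\right)^{2}} \, ds = \frac{\pi}{a^{3}}$.

Setting $a = \frac{5}{6}$:
$$I = \frac{216 \pi}{125}.$$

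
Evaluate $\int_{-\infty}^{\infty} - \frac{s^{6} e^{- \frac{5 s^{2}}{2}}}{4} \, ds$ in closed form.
$- \frac{3 \sqrt{10} \sqrt{\pi}}{500}$

Consider the simpler parametrised integral
$$J(a) = \int_{-\infty}^{\infty} - \frac{e^{- a s^{2}}}{4} \, ds = - \frac{\sqrt{\pi}}{4 \sqrt{a}}.$$

Differentiating under the integral sign brings down a factor of $(-s^2)$:
$$\frac{dJ}{da} = \int_{-\infty}^{\infty} \frac{s^{2} e^{- a s^{2}}}{4} \, ds = \frac{\sqrt{\pi}}{8 a^{\frac{3}{2}}}.$$

Repeating $3$ times in total — each differentiation brings down another $(-s^2)$ — gives
$$\frac{d^{3}J}{da^{3}} = \int_{-\infty}^{\infty} \frac{s^{6} e^{- a s^{2}}}{4} \, ds = \frac{15 \sqrt{\pi}}{32 a^{\frac{7}{2}}},$$
and the integrand here is $(-1)^{3}$ times the target integrand, so $I = (-1)^{3}\,\frac{d^{3}J}{da^{3}} = - \frac{15 \sqrt{\pi}}{32 a^{\frac{7}{2}}}$.

Setting $a = \frac{5}{2}$:
$$I = - \frac{3 \sqrt{10} \sqrt{\pi}}{500}.$$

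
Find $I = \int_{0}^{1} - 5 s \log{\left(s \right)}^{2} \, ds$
$- \frac{5}{4}$

Begin with the known integral
$$J(a) = \int_{0}^{1} - 5 s^{a} \, ds = - \frac{5}{a + 1}.$$

Differentiating under the integral sign brings down a factor of $\ln s$:
$$\frac{dJ}{da} = \int_{0}^{1} - 5 s^{a} \log{\left(s \right)} \, ds = \frac{5}{\left(a + 1\right)^{2}}.$$

Repeating twice in total — each differentiation brings down another $\ln s$ — gives
$$\frac{d^{2}J}{da^{2}} = \int_{0}^{1} - 5 s^{a} \log{\left(s \right)}^{2} \, ds = - \frac{10}{\left(a + 1\right)^{3}},$$
and the integrand here is exactly the target integrand, so $I = - \frac{10}{\left(a + 1\right)^{3}}$.

Setting $a = 1$:
$$I = - \frac{5}{4}.$$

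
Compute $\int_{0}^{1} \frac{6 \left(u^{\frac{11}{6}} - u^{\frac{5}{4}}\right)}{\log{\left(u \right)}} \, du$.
$- \log{\left(\frac{387420489}{1544804416} \right)}$

Consider the one-parameter family: let $I(a) = \int_{0}^{1} \frac{6 \left(u^{\frac{11}{6}} - u^{a}\right)}{\log{\left(u \right)}} \, du$.

Since $\dfrac{\partial}{\partial a}\,u^{a} = u^{a} \ln u$, the $\ln u$ in the denominator cancels and
$$\frac{dI}{da} = \int_{0}^{1} -6 u^{a} \, du = -6 \left[\frac{u^{a+1}}{a+1}\right]_0^1 = - \frac{6}{a + 1}.$$

Integrating with respect to $a$ gives $I(a) = - \log{\left(\frac{46656 \left(a + 1\right)^{6}}{24137569} \right)} + C$.

At $a = \frac{11}{6}$ the integrand is identically $0$, so $I(\frac{11}{6}) = 0$. The closed form gives $0$, hence $C = 0$.

Setting $a = \frac{5}{4}$:
$$I = - \log{\left(\frac{387420489}{1544804416} \right)}.$$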